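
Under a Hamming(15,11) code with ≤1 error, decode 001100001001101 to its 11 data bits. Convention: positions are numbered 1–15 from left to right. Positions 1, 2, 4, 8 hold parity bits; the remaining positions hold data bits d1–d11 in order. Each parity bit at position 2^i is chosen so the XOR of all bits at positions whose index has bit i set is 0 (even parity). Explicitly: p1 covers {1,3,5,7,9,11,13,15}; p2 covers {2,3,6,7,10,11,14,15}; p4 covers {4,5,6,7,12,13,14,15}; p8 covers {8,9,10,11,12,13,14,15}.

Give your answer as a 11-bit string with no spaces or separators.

s1 (pos 1,3,5,7,9,11,13,15): 0⊕1⊕0⊕0⊕1⊕0⊕1⊕1 = 0
s2 (pos 2,3,6,7,10,11,14,15): 0⊕1⊕0⊕0⊕0⊕0⊕0⊕1 = 0
s4 (pos 4,5,6,7,12,13,14,15): 1⊕0⊕0⊕0⊕1⊕1⊕0⊕1 = 0
s8 (pos 8,9,10,11,12,13,14,15): 0⊕1⊕0⊕0⊕1⊕1⊕0⊕1 = 0
Syndrome s8…s1 = 0000 → no error.
Read data bits from positions 3,5,6,7,9,10,11,12,13,14,15: 10001001101

10001001101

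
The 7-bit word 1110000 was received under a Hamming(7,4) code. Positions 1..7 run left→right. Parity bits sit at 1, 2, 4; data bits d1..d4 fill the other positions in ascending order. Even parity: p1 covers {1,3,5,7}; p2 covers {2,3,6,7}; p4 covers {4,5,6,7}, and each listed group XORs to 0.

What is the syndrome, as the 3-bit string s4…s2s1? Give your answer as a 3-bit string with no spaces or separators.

000

s1 (pos 1,3,5,7): 1⊕1⊕0⊕0 = 0
s2 (pos 2,3,6,7): 1⊕1⊕0⊕0 = 0
s4 (pos 4,5,6,7): 0⊕0⊕0⊕0 = 0
Syndrome s4…s1 = 000 → no error.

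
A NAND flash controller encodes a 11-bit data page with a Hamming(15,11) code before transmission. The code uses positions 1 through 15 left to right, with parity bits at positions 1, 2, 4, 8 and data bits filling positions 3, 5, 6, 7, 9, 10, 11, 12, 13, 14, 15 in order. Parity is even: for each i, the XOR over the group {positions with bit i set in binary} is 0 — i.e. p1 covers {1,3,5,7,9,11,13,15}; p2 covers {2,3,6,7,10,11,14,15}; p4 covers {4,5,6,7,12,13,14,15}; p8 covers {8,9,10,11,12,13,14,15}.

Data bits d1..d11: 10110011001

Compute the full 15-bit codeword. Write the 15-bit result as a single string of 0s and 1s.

011001110011001

Place data at non-parity positions: p1 p2 1 p4 0 1 1 p8 0 0 1 1 0 0 1
p1 (pos 1,3,5,7,9,11,13,15): XOR of data positions = 1⊕0⊕1⊕0⊕1⊕0⊕1 = 0
p2 (pos 2,3,6,7,10,11,14,15): XOR of data positions = 1⊕1⊕1⊕0⊕1⊕0⊕1 = 1
p4 (pos 4,5,6,7,12,13,14,15): XOR of data positions = 0⊕1⊕1⊕1⊕0⊕0⊕1 = 0
p8 (pos 8,9,10,11,12,13,14,15): XOR of data positions = 0⊕0⊕1⊕1⊕0⊕0⊕1 = 1
Codeword: 011001110011001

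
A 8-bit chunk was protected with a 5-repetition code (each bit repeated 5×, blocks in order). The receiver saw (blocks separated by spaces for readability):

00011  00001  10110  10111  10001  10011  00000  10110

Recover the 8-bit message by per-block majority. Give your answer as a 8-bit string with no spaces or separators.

00110101

Block 1 (00011): 2 ones → 0
Block 2 (00001): 1 one → 0
Block 3 (10110): 3 ones → 1
Block 4 (10111): 4 ones → 1
Block 5 (10001): 2 ones → 0
Block 6 (10011): 3 ones → 1
Block 7 (00000): 0 ones → 0
Block 8 (10110): 3 ones → 1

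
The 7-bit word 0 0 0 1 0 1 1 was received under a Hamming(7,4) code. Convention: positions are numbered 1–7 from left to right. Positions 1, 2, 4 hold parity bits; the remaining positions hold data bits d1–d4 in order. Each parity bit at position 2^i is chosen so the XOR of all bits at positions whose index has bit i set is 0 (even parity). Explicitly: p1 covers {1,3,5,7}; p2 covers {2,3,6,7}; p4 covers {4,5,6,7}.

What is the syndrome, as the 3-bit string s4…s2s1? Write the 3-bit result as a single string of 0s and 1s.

101

s1 (pos 1,3,5,7): 0⊕0⊕0⊕1 = 1
s2 (pos 2,3,6,7): 0⊕0⊕1⊕1 = 0
s4 (pos 4,5,6,7): 1⊕0⊕1⊕1 = 1
Syndrome s4…s1 = 101 → error at position 5.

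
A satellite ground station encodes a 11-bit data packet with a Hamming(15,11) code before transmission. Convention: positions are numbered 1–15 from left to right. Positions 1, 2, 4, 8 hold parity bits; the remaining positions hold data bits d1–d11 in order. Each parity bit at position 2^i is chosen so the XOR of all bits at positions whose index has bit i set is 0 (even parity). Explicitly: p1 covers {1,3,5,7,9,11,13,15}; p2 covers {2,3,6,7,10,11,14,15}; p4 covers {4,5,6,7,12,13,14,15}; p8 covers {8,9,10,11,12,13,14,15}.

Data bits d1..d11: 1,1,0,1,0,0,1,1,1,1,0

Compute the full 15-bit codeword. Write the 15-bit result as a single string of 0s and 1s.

101110100011110

Place data at non-parity positions: p1 p2 1 p4 1 0 1 p8 0 0 1 1 1 1 0
p1 (pos 1,3,5,7,9,11,13,15): XOR of data positions = 1⊕1⊕1⊕0⊕1⊕1⊕0 = 1
p2 (pos 2,3,6,7,10,11,14,15): XOR of data positions = 1⊕0⊕1⊕0⊕1⊕1⊕0 = 0
p4 (pos 4,5,6,7,12,13,14,15): XOR of data positions = 1⊕0⊕1⊕1⊕1⊕1⊕0 = 1
p8 (pos 8,9,10,11,12,13,14,15): XOR of data positions = 0⊕0⊕1⊕1⊕1⊕1⊕0 = 0
Codeword: 101110100011110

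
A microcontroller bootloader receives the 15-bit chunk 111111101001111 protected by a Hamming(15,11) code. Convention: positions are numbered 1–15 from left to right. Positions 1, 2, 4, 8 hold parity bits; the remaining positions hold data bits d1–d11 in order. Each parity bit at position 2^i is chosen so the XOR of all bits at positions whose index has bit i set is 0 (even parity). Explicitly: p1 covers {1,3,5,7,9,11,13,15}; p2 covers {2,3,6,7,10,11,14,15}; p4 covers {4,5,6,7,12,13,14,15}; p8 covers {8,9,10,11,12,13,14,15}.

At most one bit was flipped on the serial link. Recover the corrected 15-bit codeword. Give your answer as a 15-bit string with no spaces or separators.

111111100001111

s1 (pos 1,3,5,7,9,11,13,15): 1⊕1⊕1⊕1⊕1⊕0⊕1⊕1 = 1
s2 (pos 2,3,6,7,10,11,14,15): 1⊕1⊕1⊕1⊕0⊕0⊕1⊕1 = 0
s4 (pos 4,5,6,7,12,13,14,15): 1⊕1⊕1⊕1⊕1⊕1⊕1⊕1 = 0
s8 (pos 8,9,10,11,12,13,14,15): 0⊕1⊕0⊕0⊕1⊕1⊕1⊕1 = 1
Syndrome s8…s1 = 1001 → error at position 9.
Flip position 9: 111111101001111 → 111111100001111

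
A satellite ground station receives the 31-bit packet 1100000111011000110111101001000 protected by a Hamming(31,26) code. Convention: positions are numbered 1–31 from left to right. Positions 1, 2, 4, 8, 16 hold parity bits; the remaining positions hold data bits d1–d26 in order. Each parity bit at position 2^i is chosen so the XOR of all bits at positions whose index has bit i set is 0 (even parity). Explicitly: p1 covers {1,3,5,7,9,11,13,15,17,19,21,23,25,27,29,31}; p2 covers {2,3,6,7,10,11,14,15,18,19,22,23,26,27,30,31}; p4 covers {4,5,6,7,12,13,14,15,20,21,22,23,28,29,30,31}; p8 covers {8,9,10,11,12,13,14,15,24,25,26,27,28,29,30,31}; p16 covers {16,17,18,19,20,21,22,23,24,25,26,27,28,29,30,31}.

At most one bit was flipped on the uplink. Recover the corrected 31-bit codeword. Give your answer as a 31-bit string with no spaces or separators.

s1 (pos 1,3,5,7,9,11,13,15,17,19,21,23,25,27,29,31): 1⊕0⊕0⊕0⊕1⊕0⊕1⊕0⊕1⊕0⊕1⊕1⊕1⊕0⊕0⊕0 = 1
s2 (pos 2,3,6,7,10,11,14,15,18,19,22,23,26,27,30,31): 1⊕0⊕0⊕0⊕1⊕0⊕0⊕0⊕1⊕0⊕1⊕1⊕0⊕0⊕0⊕0 = 1
s4 (pos 4,5,6,7,12,13,14,15,20,21,22,23,28,29,30,31): 0⊕0⊕0⊕0⊕1⊕1⊕0⊕0⊕1⊕1⊕1⊕1⊕1⊕0⊕0⊕0 = 1
s8 (pos 8,9,10,11,12,13,14,15,24,25,26,27,28,29,30,31): 1⊕1⊕1⊕0⊕1⊕1⊕0⊕0⊕0⊕1⊕0⊕0⊕1⊕0⊕0⊕0 = 1
s16 (pos 16,17,18,19,20,21,22,23,24,25,26,27,28,29,30,31): 0⊕1⊕1⊕0⊕1⊕1⊕1⊕1⊕0⊕1⊕0⊕0⊕1⊕0⊕0⊕0 = 0
Syndrome s16…s1 = 01111 → error at position 15.
Flip position 15: 1100000111011000110111101001000 → 1100000111011010110111101001000

1100000111011010110111101001000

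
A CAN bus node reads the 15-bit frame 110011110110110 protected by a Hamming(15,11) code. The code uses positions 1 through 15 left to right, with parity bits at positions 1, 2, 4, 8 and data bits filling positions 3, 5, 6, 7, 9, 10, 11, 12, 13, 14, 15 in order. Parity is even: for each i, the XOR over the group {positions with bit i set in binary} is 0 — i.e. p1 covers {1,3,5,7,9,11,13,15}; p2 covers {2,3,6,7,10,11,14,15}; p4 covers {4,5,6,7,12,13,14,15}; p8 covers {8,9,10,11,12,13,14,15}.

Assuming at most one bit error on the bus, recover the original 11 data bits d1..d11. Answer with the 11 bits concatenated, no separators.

01110110010

s1 (pos 1,3,5,7,9,11,13,15): 1⊕0⊕1⊕1⊕0⊕1⊕1⊕0 = 1
s2 (pos 2,3,6,7,10,11,14,15): 1⊕0⊕1⊕1⊕1⊕1⊕1⊕0 = 0
s4 (pos 4,5,6,7,12,13,14,15): 0⊕1⊕1⊕1⊕0⊕1⊕1⊕0 = 1
s8 (pos 8,9,10,11,12,13,14,15): 1⊕0⊕1⊕1⊕0⊕1⊕1⊕0 = 1
Syndrome s8…s1 = 1101 → error at position 13.
Flip position 13: 110011110110110 → 110011110110010
Read data bits from positions 3,5,6,7,9,10,11,12,13,14,15: 01110110010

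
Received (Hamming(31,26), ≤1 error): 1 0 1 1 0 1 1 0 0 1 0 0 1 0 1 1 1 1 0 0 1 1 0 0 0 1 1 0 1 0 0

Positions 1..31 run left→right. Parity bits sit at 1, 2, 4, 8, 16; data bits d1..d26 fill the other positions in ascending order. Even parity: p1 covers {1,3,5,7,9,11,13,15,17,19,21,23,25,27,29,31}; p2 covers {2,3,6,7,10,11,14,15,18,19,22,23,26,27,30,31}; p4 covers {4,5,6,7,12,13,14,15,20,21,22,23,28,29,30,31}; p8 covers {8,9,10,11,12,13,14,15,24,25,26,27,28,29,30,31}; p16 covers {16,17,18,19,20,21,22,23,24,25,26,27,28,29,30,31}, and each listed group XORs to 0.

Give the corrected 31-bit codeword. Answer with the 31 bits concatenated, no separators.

s1 (pos 1,3,5,7,9,11,13,15,17,19,21,23,25,27,29,31): 1⊕1⊕0⊕1⊕0⊕0⊕1⊕1⊕1⊕0⊕1⊕0⊕0⊕1⊕1⊕0 = 1
s2 (pos 2,3,6,7,10,11,14,15,18,19,22,23,26,27,30,31): 0⊕1⊕1⊕1⊕1⊕0⊕0⊕1⊕1⊕0⊕1⊕0⊕1⊕1⊕0⊕0 = 1
s4 (pos 4,5,6,7,12,13,14,15,20,21,22,23,28,29,30,31): 1⊕0⊕1⊕1⊕0⊕1⊕0⊕1⊕0⊕1⊕1⊕0⊕0⊕1⊕0⊕0 = 0
s8 (pos 8,9,10,11,12,13,14,15,24,25,26,27,28,29,30,31): 0⊕0⊕1⊕0⊕0⊕1⊕0⊕1⊕0⊕0⊕1⊕1⊕0⊕1⊕0⊕0 = 0
s16 (pos 16,17,18,19,20,21,22,23,24,25,26,27,28,29,30,31): 1⊕1⊕1⊕0⊕0⊕1⊕1⊕0⊕0⊕0⊕1⊕1⊕0⊕1⊕0⊕0 = 0
Syndrome s16…s1 = 00011 → error at position 3.
Flip position 3: 1011011001001011110011000110100 → 1001011001001011110011000110100

1001011001001011110011000110100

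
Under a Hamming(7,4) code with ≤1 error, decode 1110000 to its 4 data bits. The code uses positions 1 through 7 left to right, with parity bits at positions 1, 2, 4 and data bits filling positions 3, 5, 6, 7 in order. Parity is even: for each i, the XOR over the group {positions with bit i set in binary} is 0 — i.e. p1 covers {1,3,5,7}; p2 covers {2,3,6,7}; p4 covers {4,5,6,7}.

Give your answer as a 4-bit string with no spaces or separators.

s1 (pos 1,3,5,7): 1⊕1⊕0⊕0 = 0
s2 (pos 2,3,6,7): 1⊕1⊕0⊕0 = 0
s4 (pos 4,5,6,7): 0⊕0⊕0⊕0 = 0
Syndrome s4…s1 = 000 → no error.
Read data bits from positions 3,5,6,7: 1000

1000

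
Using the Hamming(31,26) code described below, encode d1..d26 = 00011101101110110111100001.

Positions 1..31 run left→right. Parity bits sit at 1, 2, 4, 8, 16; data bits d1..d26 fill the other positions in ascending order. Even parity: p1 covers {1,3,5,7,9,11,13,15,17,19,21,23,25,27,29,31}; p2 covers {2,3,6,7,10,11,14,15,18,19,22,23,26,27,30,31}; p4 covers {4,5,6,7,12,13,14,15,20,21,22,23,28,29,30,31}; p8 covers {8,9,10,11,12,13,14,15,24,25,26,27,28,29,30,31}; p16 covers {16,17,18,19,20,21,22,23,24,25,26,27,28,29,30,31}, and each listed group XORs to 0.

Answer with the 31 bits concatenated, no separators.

1100001111011011110110111100001

Place data at non-parity positions: p1 p2 0 p4 0 0 1 p8 1 1 0 1 1 0 1 p16 1 1 0 1 1 0 1 1 1 1 0 0 0 0 1
p1 (pos 1,3,5,7,9,11,13,15,17,19,21,23,25,27,29,31): XOR of data positions = 0⊕0⊕1⊕1⊕0⊕1⊕1⊕1⊕0⊕1⊕1⊕1⊕0⊕0⊕1 = 1
p2 (pos 2,3,6,7,10,11,14,15,18,19,22,23,26,27,30,31): XOR of data positions = 0⊕0⊕1⊕1⊕0⊕0⊕1⊕1⊕0⊕0⊕1⊕1⊕0⊕0⊕1 = 1
p4 (pos 4,5,6,7,12,13,14,15,20,21,22,23,28,29,30,31): XOR of data positions = 0⊕0⊕1⊕1⊕1⊕0⊕1⊕1⊕1⊕0⊕1⊕0⊕0⊕0⊕1 = 0
p8 (pos 8,9,10,11,12,13,14,15,24,25,26,27,28,29,30,31): XOR of data positions = 1⊕1⊕0⊕1⊕1⊕0⊕1⊕1⊕1⊕1⊕0⊕0⊕0⊕0⊕1 = 1
p16 (pos 16,17,18,19,20,21,22,23,24,25,26,27,28,29,30,31): XOR of data positions = 1⊕1⊕0⊕1⊕1⊕0⊕1⊕1⊕1⊕1⊕0⊕0⊕0⊕0⊕1 = 1
Codeword: 1100001111011011110110111100001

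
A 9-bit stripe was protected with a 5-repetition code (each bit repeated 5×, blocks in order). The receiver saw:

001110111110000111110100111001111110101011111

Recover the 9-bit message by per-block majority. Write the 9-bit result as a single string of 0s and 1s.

110101101

Block 1 (00111): 3 ones → 1
Block 2 (01111): 4 ones → 1
Block 3 (10000): 1 one → 0
Block 4 (11111): 5 ones → 1
Block 5 (01001): 2 ones → 0
Block 6 (11001): 3 ones → 1
Block 7 (11111): 5 ones → 1
Block 8 (01010): 2 ones → 0
Block 9 (11111): 5 ones → 1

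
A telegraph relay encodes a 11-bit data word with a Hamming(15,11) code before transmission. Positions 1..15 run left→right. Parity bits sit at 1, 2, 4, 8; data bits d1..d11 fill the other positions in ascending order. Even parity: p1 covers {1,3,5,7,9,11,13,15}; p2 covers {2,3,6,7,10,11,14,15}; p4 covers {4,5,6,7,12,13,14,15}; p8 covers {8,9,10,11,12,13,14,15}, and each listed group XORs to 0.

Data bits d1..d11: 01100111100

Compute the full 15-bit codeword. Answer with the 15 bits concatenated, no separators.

Place data at non-parity positions: p1 p2 0 p4 1 1 0 p8 0 1 1 1 1 0 0
p1 (pos 1,3,5,7,9,11,13,15): XOR of data positions = 0⊕1⊕0⊕0⊕1⊕1⊕0 = 1
p2 (pos 2,3,6,7,10,11,14,15): XOR of data positions = 0⊕1⊕0⊕1⊕1⊕0⊕0 = 1
p4 (pos 4,5,6,7,12,13,14,15): XOR of data positions = 1⊕1⊕0⊕1⊕1⊕0⊕0 = 0
p8 (pos 8,9,10,11,12,13,14,15): XOR of data positions = 0⊕1⊕1⊕1⊕1⊕0⊕0 = 0
Codeword: 110011000111100

110011000111100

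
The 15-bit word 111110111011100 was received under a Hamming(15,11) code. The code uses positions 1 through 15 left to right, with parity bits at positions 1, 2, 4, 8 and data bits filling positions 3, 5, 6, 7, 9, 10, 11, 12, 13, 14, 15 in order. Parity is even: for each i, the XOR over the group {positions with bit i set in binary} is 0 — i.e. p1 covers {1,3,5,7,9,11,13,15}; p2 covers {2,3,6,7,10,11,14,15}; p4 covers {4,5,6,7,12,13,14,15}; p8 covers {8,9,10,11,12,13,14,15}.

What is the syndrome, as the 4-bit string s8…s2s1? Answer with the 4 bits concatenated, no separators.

s1 (pos 1,3,5,7,9,11,13,15): 1⊕1⊕1⊕1⊕1⊕1⊕1⊕0 = 1
s2 (pos 2,3,6,7,10,11,14,15): 1⊕1⊕0⊕1⊕0⊕1⊕0⊕0 = 0
s4 (pos 4,5,6,7,12,13,14,15): 1⊕1⊕0⊕1⊕1⊕1⊕0⊕0 = 1
s8 (pos 8,9,10,11,12,13,14,15): 1⊕1⊕0⊕1⊕1⊕1⊕0⊕0 = 1
Syndrome s8…s1 = 1101 → error at position 13.

1101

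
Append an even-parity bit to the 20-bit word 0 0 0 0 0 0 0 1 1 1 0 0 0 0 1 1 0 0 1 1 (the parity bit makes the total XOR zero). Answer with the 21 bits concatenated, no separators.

XOR of the 20 data bits: 0⊕0⊕0⊕0⊕0⊕0⊕0⊕1⊕1⊕1⊕0⊕0⊕0⊕0⊕1⊕1⊕0⊕0⊕1⊕1 = 1
Parity bit = 1 (so all 21 bits XOR to 0).

000000011100001100111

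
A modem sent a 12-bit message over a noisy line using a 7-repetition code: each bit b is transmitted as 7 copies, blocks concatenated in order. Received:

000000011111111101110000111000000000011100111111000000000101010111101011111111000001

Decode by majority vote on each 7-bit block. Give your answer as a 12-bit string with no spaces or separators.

011000100110

Block 1 (0000000): 0 ones → 0
Block 2 (1111111): 7 ones → 1
Block 3 (1101110): 5 ones → 1
Block 4 (0001110): 3 ones → 0
Block 5 (0000000): 0 ones → 0
Block 6 (0011100): 3 ones → 0
Block 7 (1111110): 6 ones → 1
Block 8 (0000000): 0 ones → 0
Block 9 (0101010): 3 ones → 0
Block 10 (1111010): 5 ones → 1
Block 11 (1111111): 7 ones → 1
Block 12 (1000001): 2 ones → 0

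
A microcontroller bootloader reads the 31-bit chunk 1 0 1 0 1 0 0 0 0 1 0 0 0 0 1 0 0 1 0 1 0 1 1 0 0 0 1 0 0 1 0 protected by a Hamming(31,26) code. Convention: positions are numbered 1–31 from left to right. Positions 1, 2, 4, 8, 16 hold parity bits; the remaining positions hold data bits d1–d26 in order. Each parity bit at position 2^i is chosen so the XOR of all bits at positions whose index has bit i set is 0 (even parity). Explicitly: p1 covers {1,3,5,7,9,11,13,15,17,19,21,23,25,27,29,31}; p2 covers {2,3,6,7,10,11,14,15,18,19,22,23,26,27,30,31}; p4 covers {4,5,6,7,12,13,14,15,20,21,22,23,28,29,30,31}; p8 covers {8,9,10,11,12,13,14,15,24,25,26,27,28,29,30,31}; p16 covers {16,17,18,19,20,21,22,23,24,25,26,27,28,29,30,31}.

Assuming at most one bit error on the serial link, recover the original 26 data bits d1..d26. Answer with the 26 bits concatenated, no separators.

11000100001010101100010010

s1 (pos 1,3,5,7,9,11,13,15,17,19,21,23,25,27,29,31): 1⊕1⊕1⊕0⊕0⊕0⊕0⊕1⊕0⊕0⊕0⊕1⊕0⊕1⊕0⊕0 = 0
s2 (pos 2,3,6,7,10,11,14,15,18,19,22,23,26,27,30,31): 0⊕1⊕0⊕0⊕1⊕0⊕0⊕1⊕1⊕0⊕1⊕1⊕0⊕1⊕1⊕0 = 0
s4 (pos 4,5,6,7,12,13,14,15,20,21,22,23,28,29,30,31): 0⊕1⊕0⊕0⊕0⊕0⊕0⊕1⊕1⊕0⊕1⊕1⊕0⊕0⊕1⊕0 = 0
s8 (pos 8,9,10,11,12,13,14,15,24,25,26,27,28,29,30,31): 0⊕0⊕1⊕0⊕0⊕0⊕0⊕1⊕0⊕0⊕0⊕1⊕0⊕0⊕1⊕0 = 0
s16 (pos 16,17,18,19,20,21,22,23,24,25,26,27,28,29,30,31): 0⊕0⊕1⊕0⊕1⊕0⊕1⊕1⊕0⊕0⊕0⊕1⊕0⊕0⊕1⊕0 = 0
Syndrome s16…s1 = 00000 → no error.
Read data bits from positions 3,5,6,7,9,10,11,12,13,14,15,17,18,19,20,21,22,23,24,25,26,27,28,29,30,31: 11000100001010101100010010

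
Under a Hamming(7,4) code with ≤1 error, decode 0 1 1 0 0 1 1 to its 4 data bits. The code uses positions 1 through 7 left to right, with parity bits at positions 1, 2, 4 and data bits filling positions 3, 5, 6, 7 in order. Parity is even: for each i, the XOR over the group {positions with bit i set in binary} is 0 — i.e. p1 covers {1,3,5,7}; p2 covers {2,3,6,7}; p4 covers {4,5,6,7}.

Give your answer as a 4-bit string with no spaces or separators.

s1 (pos 1,3,5,7): 0⊕1⊕0⊕1 = 0
s2 (pos 2,3,6,7): 1⊕1⊕1⊕1 = 0
s4 (pos 4,5,6,7): 0⊕0⊕1⊕1 = 0
Syndrome s4…s1 = 000 → no error.
Read data bits from positions 3,5,6,7: 1011

1011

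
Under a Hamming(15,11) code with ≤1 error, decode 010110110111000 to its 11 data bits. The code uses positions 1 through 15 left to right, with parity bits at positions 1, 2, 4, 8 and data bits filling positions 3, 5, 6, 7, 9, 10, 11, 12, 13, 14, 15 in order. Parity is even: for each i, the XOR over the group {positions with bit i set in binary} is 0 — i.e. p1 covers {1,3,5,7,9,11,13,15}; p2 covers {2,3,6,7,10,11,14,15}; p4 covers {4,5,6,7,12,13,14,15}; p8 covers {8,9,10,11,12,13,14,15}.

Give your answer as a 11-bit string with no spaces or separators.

s1 (pos 1,3,5,7,9,11,13,15): 0⊕0⊕1⊕1⊕0⊕1⊕0⊕0 = 1
s2 (pos 2,3,6,7,10,11,14,15): 1⊕0⊕0⊕1⊕1⊕1⊕0⊕0 = 0
s4 (pos 4,5,6,7,12,13,14,15): 1⊕1⊕0⊕1⊕1⊕0⊕0⊕0 = 0
s8 (pos 8,9,10,11,12,13,14,15): 1⊕0⊕1⊕1⊕1⊕0⊕0⊕0 = 0
Syndrome s8…s1 = 0001 → error at position 1.
Flip position 1: 010110110111000 → 110110110111000
Read data bits from positions 3,5,6,7,9,10,11,12,13,14,15: 01010111000

01010111000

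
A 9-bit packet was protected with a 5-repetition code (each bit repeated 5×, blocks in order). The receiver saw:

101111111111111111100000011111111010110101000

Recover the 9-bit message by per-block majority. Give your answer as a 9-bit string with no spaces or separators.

111101110

Block 1 (10111): 4 ones → 1
Block 2 (11111): 5 ones → 1
Block 3 (11111): 5 ones → 1
Block 4 (11110): 4 ones → 1
Block 5 (00000): 0 ones → 0
Block 6 (11111): 5 ones → 1
Block 7 (11101): 4 ones → 1
Block 8 (01101): 3 ones → 1
Block 9 (01000): 1 one → 0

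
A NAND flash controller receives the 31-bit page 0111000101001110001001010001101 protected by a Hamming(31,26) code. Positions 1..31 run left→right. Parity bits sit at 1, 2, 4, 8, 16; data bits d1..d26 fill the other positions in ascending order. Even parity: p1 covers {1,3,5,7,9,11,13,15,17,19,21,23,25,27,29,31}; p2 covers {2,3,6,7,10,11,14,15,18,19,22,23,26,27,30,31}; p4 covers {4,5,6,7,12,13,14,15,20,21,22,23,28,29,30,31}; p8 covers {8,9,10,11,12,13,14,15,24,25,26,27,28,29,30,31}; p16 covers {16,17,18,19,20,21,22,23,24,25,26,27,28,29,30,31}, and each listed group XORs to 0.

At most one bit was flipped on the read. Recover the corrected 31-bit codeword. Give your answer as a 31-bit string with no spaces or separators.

s1 (pos 1,3,5,7,9,11,13,15,17,19,21,23,25,27,29,31): 0⊕1⊕0⊕0⊕0⊕0⊕1⊕1⊕0⊕1⊕0⊕0⊕0⊕0⊕1⊕1 = 0
s2 (pos 2,3,6,7,10,11,14,15,18,19,22,23,26,27,30,31): 1⊕1⊕0⊕0⊕1⊕0⊕1⊕1⊕0⊕1⊕1⊕0⊕0⊕0⊕0⊕1 = 0
s4 (pos 4,5,6,7,12,13,14,15,20,21,22,23,28,29,30,31): 1⊕0⊕0⊕0⊕0⊕1⊕1⊕1⊕0⊕0⊕1⊕0⊕1⊕1⊕0⊕1 = 0
s8 (pos 8,9,10,11,12,13,14,15,24,25,26,27,28,29,30,31): 1⊕0⊕1⊕0⊕0⊕1⊕1⊕1⊕1⊕0⊕0⊕0⊕1⊕1⊕0⊕1 = 1
s16 (pos 16,17,18,19,20,21,22,23,24,25,26,27,28,29,30,31): 0⊕0⊕0⊕1⊕0⊕0⊕1⊕0⊕1⊕0⊕0⊕0⊕1⊕1⊕0⊕1 = 0
Syndrome s16…s1 = 01000 → error at position 8.
Flip position 8: 0111000101001110001001010001101 → 0111000001001110001001010001101

0111000001001110001001010001101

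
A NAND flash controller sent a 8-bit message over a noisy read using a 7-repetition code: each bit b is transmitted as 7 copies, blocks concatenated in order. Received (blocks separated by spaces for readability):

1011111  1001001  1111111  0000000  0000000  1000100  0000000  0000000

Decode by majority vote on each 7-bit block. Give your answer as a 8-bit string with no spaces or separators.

10100000

Block 1 (1011111): 6 ones → 1
Block 2 (1001001): 3 ones → 0
Block 3 (1111111): 7 ones → 1
Block 4 (0000000): 0 ones → 0
Block 5 (0000000): 0 ones → 0
Block 6 (1000100): 2 ones → 0
Block 7 (0000000): 0 ones → 0
Block 8 (0000000): 0 ones → 0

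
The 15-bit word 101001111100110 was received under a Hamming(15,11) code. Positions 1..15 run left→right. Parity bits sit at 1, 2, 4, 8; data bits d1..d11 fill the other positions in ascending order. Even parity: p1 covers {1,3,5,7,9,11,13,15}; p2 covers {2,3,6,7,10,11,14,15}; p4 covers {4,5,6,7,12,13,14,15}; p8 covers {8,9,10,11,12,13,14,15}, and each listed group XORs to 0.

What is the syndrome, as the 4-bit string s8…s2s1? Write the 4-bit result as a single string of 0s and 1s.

1011

s1 (pos 1,3,5,7,9,11,13,15): 1⊕1⊕0⊕1⊕1⊕0⊕1⊕0 = 1
s2 (pos 2,3,6,7,10,11,14,15): 0⊕1⊕1⊕1⊕1⊕0⊕1⊕0 = 1
s4 (pos 4,5,6,7,12,13,14,15): 0⊕0⊕1⊕1⊕0⊕1⊕1⊕0 = 0
s8 (pos 8,9,10,11,12,13,14,15): 1⊕1⊕1⊕0⊕0⊕1⊕1⊕0 = 1
Syndrome s8…s1 = 1011 → error at position 11.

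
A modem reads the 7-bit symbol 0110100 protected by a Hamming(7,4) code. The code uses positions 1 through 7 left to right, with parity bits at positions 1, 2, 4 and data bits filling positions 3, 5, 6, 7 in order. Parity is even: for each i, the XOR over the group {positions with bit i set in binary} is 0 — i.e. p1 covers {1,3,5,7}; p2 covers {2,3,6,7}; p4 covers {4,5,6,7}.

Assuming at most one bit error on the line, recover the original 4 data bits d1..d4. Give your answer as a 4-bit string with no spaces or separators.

s1 (pos 1,3,5,7): 0⊕1⊕1⊕0 = 0
s2 (pos 2,3,6,7): 1⊕1⊕0⊕0 = 0
s4 (pos 4,5,6,7): 0⊕1⊕0⊕0 = 1
Syndrome s4…s1 = 100 → error at position 4.
Flip position 4: 0110100 → 0111100
Read data bits from positions 3,5,6,7: 1100

1100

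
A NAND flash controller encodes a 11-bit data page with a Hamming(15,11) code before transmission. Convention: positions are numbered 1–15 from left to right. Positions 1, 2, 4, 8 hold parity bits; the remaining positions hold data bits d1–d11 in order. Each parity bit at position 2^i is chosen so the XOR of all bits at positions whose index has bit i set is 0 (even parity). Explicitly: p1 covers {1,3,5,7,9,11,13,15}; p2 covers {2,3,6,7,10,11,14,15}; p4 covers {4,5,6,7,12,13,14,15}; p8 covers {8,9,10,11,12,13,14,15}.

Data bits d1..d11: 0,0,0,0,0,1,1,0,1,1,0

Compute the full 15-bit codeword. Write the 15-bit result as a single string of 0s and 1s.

Place data at non-parity positions: p1 p2 0 p4 0 0 0 p8 0 1 1 0 1 1 0
p1 (pos 1,3,5,7,9,11,13,15): XOR of data positions = 0⊕0⊕0⊕0⊕1⊕1⊕0 = 0
p2 (pos 2,3,6,7,10,11,14,15): XOR of data positions = 0⊕0⊕0⊕1⊕1⊕1⊕0 = 1
p4 (pos 4,5,6,7,12,13,14,15): XOR of data positions = 0⊕0⊕0⊕0⊕1⊕1⊕0 = 0
p8 (pos 8,9,10,11,12,13,14,15): XOR of data positions = 0⊕1⊕1⊕0⊕1⊕1⊕0 = 0
Codeword: 010000000110110

010000000110110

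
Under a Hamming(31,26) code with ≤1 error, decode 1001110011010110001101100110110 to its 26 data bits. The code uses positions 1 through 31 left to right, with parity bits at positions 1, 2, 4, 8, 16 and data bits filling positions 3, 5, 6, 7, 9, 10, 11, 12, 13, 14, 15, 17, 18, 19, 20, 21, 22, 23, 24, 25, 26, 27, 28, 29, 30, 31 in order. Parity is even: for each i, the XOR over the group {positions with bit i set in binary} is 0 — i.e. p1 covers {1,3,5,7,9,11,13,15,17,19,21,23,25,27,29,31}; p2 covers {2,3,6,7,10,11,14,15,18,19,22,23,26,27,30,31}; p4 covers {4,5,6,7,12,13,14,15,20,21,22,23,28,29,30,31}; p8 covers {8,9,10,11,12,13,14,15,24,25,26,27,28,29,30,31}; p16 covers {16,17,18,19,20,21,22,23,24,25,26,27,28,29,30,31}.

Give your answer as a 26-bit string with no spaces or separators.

01101100011001101100110110

s1 (pos 1,3,5,7,9,11,13,15,17,19,21,23,25,27,29,31): 1⊕0⊕1⊕0⊕1⊕0⊕0⊕1⊕0⊕1⊕0⊕1⊕0⊕1⊕1⊕0 = 0
s2 (pos 2,3,6,7,10,11,14,15,18,19,22,23,26,27,30,31): 0⊕0⊕1⊕0⊕1⊕0⊕1⊕1⊕0⊕1⊕1⊕1⊕1⊕1⊕1⊕0 = 0
s4 (pos 4,5,6,7,12,13,14,15,20,21,22,23,28,29,30,31): 1⊕1⊕1⊕0⊕1⊕0⊕1⊕1⊕1⊕0⊕1⊕1⊕0⊕1⊕1⊕0 = 1
s8 (pos 8,9,10,11,12,13,14,15,24,25,26,27,28,29,30,31): 0⊕1⊕1⊕0⊕1⊕0⊕1⊕1⊕0⊕0⊕1⊕1⊕0⊕1⊕1⊕0 = 1
s16 (pos 16,17,18,19,20,21,22,23,24,25,26,27,28,29,30,31): 0⊕0⊕0⊕1⊕1⊕0⊕1⊕1⊕0⊕0⊕1⊕1⊕0⊕1⊕1⊕0 = 0
Syndrome s16…s1 = 01100 → error at position 12.
Flip position 12: 1001110011010110001101100110110 → 1001110011000110001101100110110
Read data bits from positions 3,5,6,7,9,10,11,12,13,14,15,17,18,19,20,21,22,23,24,25,26,27,28,29,30,31: 01101100011001101100110110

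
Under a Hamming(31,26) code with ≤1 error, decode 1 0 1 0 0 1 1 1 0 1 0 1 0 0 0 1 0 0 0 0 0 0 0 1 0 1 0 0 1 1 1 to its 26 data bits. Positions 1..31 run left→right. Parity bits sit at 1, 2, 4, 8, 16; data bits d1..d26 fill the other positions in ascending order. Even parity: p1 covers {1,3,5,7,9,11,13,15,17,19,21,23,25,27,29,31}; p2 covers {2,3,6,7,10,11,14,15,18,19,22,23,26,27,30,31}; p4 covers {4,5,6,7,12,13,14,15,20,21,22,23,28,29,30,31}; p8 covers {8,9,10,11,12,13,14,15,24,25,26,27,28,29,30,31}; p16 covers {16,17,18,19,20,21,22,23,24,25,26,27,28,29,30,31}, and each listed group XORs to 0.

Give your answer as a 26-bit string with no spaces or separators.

00110101000000000010100111

s1 (pos 1,3,5,7,9,11,13,15,17,19,21,23,25,27,29,31): 1⊕1⊕0⊕1⊕0⊕0⊕0⊕0⊕0⊕0⊕0⊕0⊕0⊕0⊕1⊕1 = 1
s2 (pos 2,3,6,7,10,11,14,15,18,19,22,23,26,27,30,31): 0⊕1⊕1⊕1⊕1⊕0⊕0⊕0⊕0⊕0⊕0⊕0⊕1⊕0⊕1⊕1 = 1
s4 (pos 4,5,6,7,12,13,14,15,20,21,22,23,28,29,30,31): 0⊕0⊕1⊕1⊕1⊕0⊕0⊕0⊕0⊕0⊕0⊕0⊕0⊕1⊕1⊕1 = 0
s8 (pos 8,9,10,11,12,13,14,15,24,25,26,27,28,29,30,31): 1⊕0⊕1⊕0⊕1⊕0⊕0⊕0⊕1⊕0⊕1⊕0⊕0⊕1⊕1⊕1 = 0
s16 (pos 16,17,18,19,20,21,22,23,24,25,26,27,28,29,30,31): 1⊕0⊕0⊕0⊕0⊕0⊕0⊕0⊕1⊕0⊕1⊕0⊕0⊕1⊕1⊕1 = 0
Syndrome s16…s1 = 00011 → error at position 3.
Flip position 3: 1010011101010001000000010100111 → 1000011101010001000000010100111
Read data bits from positions 3,5,6,7,9,10,11,12,13,14,15,17,18,19,20,21,22,23,24,25,26,27,28,29,30,31: 00110101000000000010100111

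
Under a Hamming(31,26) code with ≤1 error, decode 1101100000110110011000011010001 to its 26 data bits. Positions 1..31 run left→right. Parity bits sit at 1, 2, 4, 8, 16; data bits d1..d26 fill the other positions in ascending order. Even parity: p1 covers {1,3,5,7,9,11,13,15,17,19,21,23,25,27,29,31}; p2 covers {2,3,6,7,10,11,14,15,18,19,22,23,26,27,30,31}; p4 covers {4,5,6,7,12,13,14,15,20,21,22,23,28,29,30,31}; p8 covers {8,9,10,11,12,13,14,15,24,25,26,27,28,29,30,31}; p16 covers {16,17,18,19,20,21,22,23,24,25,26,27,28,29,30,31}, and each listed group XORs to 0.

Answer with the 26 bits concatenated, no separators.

01000011011011000011010001

s1 (pos 1,3,5,7,9,11,13,15,17,19,21,23,25,27,29,31): 1⊕0⊕1⊕0⊕0⊕1⊕0⊕1⊕0⊕1⊕0⊕0⊕1⊕1⊕0⊕1 = 0
s2 (pos 2,3,6,7,10,11,14,15,18,19,22,23,26,27,30,31): 1⊕0⊕0⊕0⊕0⊕1⊕1⊕1⊕1⊕1⊕0⊕0⊕0⊕1⊕0⊕1 = 0
s4 (pos 4,5,6,7,12,13,14,15,20,21,22,23,28,29,30,31): 1⊕1⊕0⊕0⊕1⊕0⊕1⊕1⊕0⊕0⊕0⊕0⊕0⊕0⊕0⊕1 = 0
s8 (pos 8,9,10,11,12,13,14,15,24,25,26,27,28,29,30,31): 0⊕0⊕0⊕1⊕1⊕0⊕1⊕1⊕1⊕1⊕0⊕1⊕0⊕0⊕0⊕1 = 0
s16 (pos 16,17,18,19,20,21,22,23,24,25,26,27,28,29,30,31): 0⊕0⊕1⊕1⊕0⊕0⊕0⊕0⊕1⊕1⊕0⊕1⊕0⊕0⊕0⊕1 = 0
Syndrome s16…s1 = 00000 → no error.
Read data bits from positions 3,5,6,7,9,10,11,12,13,14,15,17,18,19,20,21,22,23,24,25,26,27,28,29,30,31: 01000011011011000011010001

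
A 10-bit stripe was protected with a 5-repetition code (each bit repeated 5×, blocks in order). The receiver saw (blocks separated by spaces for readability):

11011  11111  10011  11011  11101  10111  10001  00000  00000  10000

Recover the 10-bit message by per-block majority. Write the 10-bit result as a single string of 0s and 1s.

1111110000

Block 1 (11011): 4 ones → 1
Block 2 (11111): 5 ones → 1
Block 3 (10011): 3 ones → 1
Block 4 (11011): 4 ones → 1
Block 5 (11101): 4 ones → 1
Block 6 (10111): 4 ones → 1
Block 7 (10001): 2 ones → 0
Block 8 (00000): 0 ones → 0
Block 9 (00000): 0 ones → 0
Block 10 (10000): 1 one → 0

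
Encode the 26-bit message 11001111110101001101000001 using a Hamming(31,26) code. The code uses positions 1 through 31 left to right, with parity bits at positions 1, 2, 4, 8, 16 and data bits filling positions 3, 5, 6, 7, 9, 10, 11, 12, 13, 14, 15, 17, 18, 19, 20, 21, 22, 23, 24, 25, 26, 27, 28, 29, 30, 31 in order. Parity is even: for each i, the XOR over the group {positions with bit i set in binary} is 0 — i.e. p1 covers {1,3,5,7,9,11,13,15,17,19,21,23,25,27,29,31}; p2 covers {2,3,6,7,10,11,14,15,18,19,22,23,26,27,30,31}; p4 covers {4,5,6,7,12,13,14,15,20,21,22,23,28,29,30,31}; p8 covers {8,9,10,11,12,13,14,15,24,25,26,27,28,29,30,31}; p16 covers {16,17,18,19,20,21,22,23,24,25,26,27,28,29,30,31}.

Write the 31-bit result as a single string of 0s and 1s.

0011100011111100101001101000001

Place data at non-parity positions: p1 p2 1 p4 1 0 0 p8 1 1 1 1 1 1 0 p16 1 0 1 0 0 1 1 0 1 0 0 0 0 0 1
p1 (pos 1,3,5,7,9,11,13,15,17,19,21,23,25,27,29,31): XOR of data positions = 1⊕1⊕0⊕1⊕1⊕1⊕0⊕1⊕1⊕0⊕1⊕1⊕0⊕0⊕1 = 0
p2 (pos 2,3,6,7,10,11,14,15,18,19,22,23,26,27,30,31): XOR of data positions = 1⊕0⊕0⊕1⊕1⊕1⊕0⊕0⊕1⊕1⊕1⊕0⊕0⊕0⊕1 = 0
p4 (pos 4,5,6,7,12,13,14,15,20,21,22,23,28,29,30,31): XOR of data positions = 1⊕0⊕0⊕1⊕1⊕1⊕0⊕0⊕0⊕1⊕1⊕0⊕0⊕0⊕1 = 1
p8 (pos 8,9,10,11,12,13,14,15,24,25,26,27,28,29,30,31): XOR of data positions = 1⊕1⊕1⊕1⊕1⊕1⊕0⊕0⊕1⊕0⊕0⊕0⊕0⊕0⊕1 = 0
p16 (pos 16,17,18,19,20,21,22,23,24,25,26,27,28,29,30,31): XOR of data positions = 1⊕0⊕1⊕0⊕0⊕1⊕1⊕0⊕1⊕0⊕0⊕0⊕0⊕0⊕1 = 0
Codeword: 0011100011111100101001101000001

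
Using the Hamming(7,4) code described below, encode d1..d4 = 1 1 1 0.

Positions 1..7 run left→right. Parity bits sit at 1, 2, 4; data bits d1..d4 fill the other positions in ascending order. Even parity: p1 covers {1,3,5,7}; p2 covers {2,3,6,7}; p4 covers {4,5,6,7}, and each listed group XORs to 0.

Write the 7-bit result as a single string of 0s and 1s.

Place data at non-parity positions: p1 p2 1 p4 1 1 0
p1 (pos 1,3,5,7): XOR of data positions = 1⊕1⊕0 = 0
p2 (pos 2,3,6,7): XOR of data positions = 1⊕1⊕0 = 0
p4 (pos 4,5,6,7): XOR of data positions = 1⊕1⊕0 = 0
Codeword: 0010110

0010110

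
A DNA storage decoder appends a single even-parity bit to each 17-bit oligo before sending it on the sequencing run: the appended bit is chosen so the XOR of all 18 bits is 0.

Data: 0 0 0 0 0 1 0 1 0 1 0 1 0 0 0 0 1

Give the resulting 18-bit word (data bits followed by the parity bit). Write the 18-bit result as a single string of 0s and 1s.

XOR of the 17 data bits: 0⊕0⊕0⊕0⊕0⊕1⊕0⊕1⊕0⊕1⊕0⊕1⊕0⊕0⊕0⊕0⊕1 = 1
Parity bit = 1 (so all 18 bits XOR to 0).

000001010101000011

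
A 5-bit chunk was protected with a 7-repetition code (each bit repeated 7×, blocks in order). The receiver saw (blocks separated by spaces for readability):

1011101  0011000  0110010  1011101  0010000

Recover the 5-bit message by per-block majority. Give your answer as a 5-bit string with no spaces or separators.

10010

Block 1 (1011101): 5 ones → 1
Block 2 (0011000): 2 ones → 0
Block 3 (0110010): 3 ones → 0
Block 4 (1011101): 5 ones → 1
Block 5 (0010000): 1 one → 0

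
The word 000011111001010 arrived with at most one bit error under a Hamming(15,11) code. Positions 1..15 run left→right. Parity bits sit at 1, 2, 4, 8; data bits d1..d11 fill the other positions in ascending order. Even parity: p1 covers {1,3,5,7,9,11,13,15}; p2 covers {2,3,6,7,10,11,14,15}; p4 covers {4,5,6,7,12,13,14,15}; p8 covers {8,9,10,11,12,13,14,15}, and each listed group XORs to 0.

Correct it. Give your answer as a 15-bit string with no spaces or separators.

000011011001010

s1 (pos 1,3,5,7,9,11,13,15): 0⊕0⊕1⊕1⊕1⊕0⊕0⊕0 = 1
s2 (pos 2,3,6,7,10,11,14,15): 0⊕0⊕1⊕1⊕0⊕0⊕1⊕0 = 1
s4 (pos 4,5,6,7,12,13,14,15): 0⊕1⊕1⊕1⊕1⊕0⊕1⊕0 = 1
s8 (pos 8,9,10,11,12,13,14,15): 1⊕1⊕0⊕0⊕1⊕0⊕1⊕0 = 0
Syndrome s8…s1 = 0111 → error at position 7.
Flip position 7: 000011111001010 → 000011011001010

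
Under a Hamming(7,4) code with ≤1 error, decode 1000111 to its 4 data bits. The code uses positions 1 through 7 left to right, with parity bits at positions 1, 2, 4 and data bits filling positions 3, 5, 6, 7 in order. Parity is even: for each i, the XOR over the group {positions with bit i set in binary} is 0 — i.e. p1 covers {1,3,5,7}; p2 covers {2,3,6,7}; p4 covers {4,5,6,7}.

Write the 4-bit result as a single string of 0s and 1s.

s1 (pos 1,3,5,7): 1⊕0⊕1⊕1 = 1
s2 (pos 2,3,6,7): 0⊕0⊕1⊕1 = 0
s4 (pos 4,5,6,7): 0⊕1⊕1⊕1 = 1
Syndrome s4…s1 = 101 → error at position 5.
Flip position 5: 1000111 → 1000011
Read data bits from positions 3,5,6,7: 0011

0011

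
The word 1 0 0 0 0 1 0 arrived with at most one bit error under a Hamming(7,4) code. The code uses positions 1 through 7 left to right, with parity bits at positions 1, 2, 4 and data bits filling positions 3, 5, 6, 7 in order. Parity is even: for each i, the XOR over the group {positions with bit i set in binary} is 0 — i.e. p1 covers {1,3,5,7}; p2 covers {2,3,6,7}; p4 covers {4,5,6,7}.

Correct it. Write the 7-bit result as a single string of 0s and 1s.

s1 (pos 1,3,5,7): 1⊕0⊕0⊕0 = 1
s2 (pos 2,3,6,7): 0⊕0⊕1⊕0 = 1
s4 (pos 4,5,6,7): 0⊕0⊕1⊕0 = 1
Syndrome s4…s1 = 111 → error at position 7.
Flip position 7: 1000010 → 1000011

1000011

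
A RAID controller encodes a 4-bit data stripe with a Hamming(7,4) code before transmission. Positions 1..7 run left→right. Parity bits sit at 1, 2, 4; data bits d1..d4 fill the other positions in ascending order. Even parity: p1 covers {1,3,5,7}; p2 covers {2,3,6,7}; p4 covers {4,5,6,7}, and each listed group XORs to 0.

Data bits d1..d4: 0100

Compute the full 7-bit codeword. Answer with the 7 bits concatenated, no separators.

1001100

Place data at non-parity positions: p1 p2 0 p4 1 0 0
p1 (pos 1,3,5,7): XOR of data positions = 0⊕1⊕0 = 1
p2 (pos 2,3,6,7): XOR of data positions = 0⊕0⊕0 = 0
p4 (pos 4,5,6,7): XOR of data positions = 1⊕0⊕0 = 1
Codeword: 1001100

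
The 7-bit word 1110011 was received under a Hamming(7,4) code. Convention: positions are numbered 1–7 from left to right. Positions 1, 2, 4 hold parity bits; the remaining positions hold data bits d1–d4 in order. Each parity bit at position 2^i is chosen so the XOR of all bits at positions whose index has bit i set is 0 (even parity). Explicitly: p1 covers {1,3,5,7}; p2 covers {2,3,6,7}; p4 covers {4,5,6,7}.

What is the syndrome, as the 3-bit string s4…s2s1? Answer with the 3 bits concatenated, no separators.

s1 (pos 1,3,5,7): 1⊕1⊕0⊕1 = 1
s2 (pos 2,3,6,7): 1⊕1⊕1⊕1 = 0
s4 (pos 4,5,6,7): 0⊕0⊕1⊕1 = 0
Syndrome s4…s1 = 001 → error at position 1.

001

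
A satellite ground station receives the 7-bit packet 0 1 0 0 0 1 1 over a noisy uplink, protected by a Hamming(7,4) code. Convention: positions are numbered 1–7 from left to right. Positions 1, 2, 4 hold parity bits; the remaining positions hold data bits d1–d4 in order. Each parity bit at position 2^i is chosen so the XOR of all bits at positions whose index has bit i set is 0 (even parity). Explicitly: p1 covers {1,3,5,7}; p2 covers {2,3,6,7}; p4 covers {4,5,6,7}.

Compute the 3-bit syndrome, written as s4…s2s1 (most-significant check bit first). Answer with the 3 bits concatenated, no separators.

011

s1 (pos 1,3,5,7): 0⊕0⊕0⊕1 = 1
s2 (pos 2,3,6,7): 1⊕0⊕1⊕1 = 1
s4 (pos 4,5,6,7): 0⊕0⊕1⊕1 = 0
Syndrome s4…s1 = 011 → error at position 3.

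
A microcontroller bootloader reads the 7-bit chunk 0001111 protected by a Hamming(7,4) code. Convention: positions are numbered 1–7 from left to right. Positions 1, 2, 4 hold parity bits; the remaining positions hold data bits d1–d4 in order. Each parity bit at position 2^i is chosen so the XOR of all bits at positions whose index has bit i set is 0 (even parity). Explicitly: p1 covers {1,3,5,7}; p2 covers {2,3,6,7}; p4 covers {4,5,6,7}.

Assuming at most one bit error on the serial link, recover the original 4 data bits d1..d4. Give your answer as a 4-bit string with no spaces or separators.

0111

s1 (pos 1,3,5,7): 0⊕0⊕1⊕1 = 0
s2 (pos 2,3,6,7): 0⊕0⊕1⊕1 = 0
s4 (pos 4,5,6,7): 1⊕1⊕1⊕1 = 0
Syndrome s4…s1 = 000 → no error.
Read data bits from positions 3,5,6,7: 0111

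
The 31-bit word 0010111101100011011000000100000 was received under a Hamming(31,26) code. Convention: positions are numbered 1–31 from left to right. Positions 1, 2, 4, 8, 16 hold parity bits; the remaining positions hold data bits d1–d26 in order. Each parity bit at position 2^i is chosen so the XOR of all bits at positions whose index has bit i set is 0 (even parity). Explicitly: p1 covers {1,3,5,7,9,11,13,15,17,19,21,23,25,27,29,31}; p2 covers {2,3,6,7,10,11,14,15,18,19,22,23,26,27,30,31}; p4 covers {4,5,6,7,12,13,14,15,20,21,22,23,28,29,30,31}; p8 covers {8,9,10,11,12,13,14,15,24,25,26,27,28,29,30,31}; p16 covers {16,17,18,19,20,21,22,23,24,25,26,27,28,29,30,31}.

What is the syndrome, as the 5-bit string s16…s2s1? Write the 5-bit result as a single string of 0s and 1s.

01010

s1 (pos 1,3,5,7,9,11,13,15,17,19,21,23,25,27,29,31): 0⊕1⊕1⊕1⊕0⊕1⊕0⊕1⊕0⊕1⊕0⊕0⊕0⊕0⊕0⊕0 = 0
s2 (pos 2,3,6,7,10,11,14,15,18,19,22,23,26,27,30,31): 0⊕1⊕1⊕1⊕1⊕1⊕0⊕1⊕1⊕1⊕0⊕0⊕1⊕0⊕0⊕0 = 1
s4 (pos 4,5,6,7,12,13,14,15,20,21,22,23,28,29,30,31): 0⊕1⊕1⊕1⊕0⊕0⊕0⊕1⊕0⊕0⊕0⊕0⊕0⊕0⊕0⊕0 = 0
s8 (pos 8,9,10,11,12,13,14,15,24,25,26,27,28,29,30,31): 1⊕0⊕1⊕1⊕0⊕0⊕0⊕1⊕0⊕0⊕1⊕0⊕0⊕0⊕0⊕0 = 1
s16 (pos 16,17,18,19,20,21,22,23,24,25,26,27,28,29,30,31): 1⊕0⊕1⊕1⊕0⊕0⊕0⊕0⊕0⊕0⊕1⊕0⊕0⊕0⊕0⊕0 = 0
Syndrome s16…s1 = 01010 → error at position 10.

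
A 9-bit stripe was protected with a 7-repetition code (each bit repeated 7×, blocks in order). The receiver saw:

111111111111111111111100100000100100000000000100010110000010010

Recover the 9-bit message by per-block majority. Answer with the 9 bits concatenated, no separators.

111000000

Block 1 (1111111): 7 ones → 1
Block 2 (1111111): 7 ones → 1
Block 3 (1111111): 7 ones → 1
Block 4 (1001000): 2 ones → 0
Block 5 (0010010): 2 ones → 0
Block 6 (0000000): 0 ones → 0
Block 7 (0001000): 1 one → 0
Block 8 (1011000): 3 ones → 0
Block 9 (0010010): 2 ones → 0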